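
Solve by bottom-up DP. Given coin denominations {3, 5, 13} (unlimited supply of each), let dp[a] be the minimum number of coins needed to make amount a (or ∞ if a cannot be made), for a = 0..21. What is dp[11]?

 a  0  1  2  3  4  5  6  7  8  9 10 11 12 13 14 15 16 17 18 19 20 21
dp  0  -  -  1  -  1  2  -  2  3  2  3  4  1  4  3  2  5  2  3  4  3
(- denotes ∞ / unreachable)

3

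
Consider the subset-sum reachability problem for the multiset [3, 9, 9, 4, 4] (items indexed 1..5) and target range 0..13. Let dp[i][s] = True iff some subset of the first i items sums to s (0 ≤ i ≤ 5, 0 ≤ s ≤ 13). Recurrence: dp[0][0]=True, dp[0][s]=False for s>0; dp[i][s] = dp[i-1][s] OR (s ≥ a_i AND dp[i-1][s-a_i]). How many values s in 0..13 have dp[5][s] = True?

9

i\s   0   1   2   3   4   5   6   7   8   9  10  11  12  13
  0   T   F   F   F   F   F   F   F   F   F   F   F   F   F
  1   T   F   F   T   F   F   F   F   F   F   F   F   F   F
  2   T   F   F   T   F   F   F   F   F   T   F   F   T   F
  3   T   F   F   T   F   F   F   F   F   T   F   F   T   F
  4   T   F   F   T   T   F   F   T   F   T   F   F   T   T
  5   T   F   F   T   T   F   F   T   T   T   F   T   T   T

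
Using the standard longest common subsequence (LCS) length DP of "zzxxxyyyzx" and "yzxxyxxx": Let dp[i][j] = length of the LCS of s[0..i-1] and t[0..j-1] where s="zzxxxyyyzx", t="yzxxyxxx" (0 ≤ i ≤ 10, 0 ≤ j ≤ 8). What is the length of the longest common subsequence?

   ''  y  z  x  x  y  x  x  x
''  0  0  0  0  0  0  0  0  0
 z  0  0  1  1  1  1  1  1  1
 z  0  0  1  1  1  1  1  1  1
 x  0  0  1  2  2  2  2  2  2
 x  0  0  1  2  3  3  3  3  3
 x  0  0  1  2  3  3  4  4  4
 y  0  1  1  2  3  4  4  4  4
 y  0  1  1  2  3  4  4  4  4
 y  0  1  1  2  3  4  4  4  4
 z  0  1  2  2  3  4  4  4  4
 x  0  1  2  3  3  4  5  5  5

5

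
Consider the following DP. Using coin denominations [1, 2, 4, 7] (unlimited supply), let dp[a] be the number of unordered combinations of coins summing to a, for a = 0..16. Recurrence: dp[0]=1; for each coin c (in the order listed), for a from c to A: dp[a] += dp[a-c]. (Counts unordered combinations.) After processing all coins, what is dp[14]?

27

after  coin     0     1     2     3     4     5     6     7     8     9    10    11    12    13    14    15    16
          1     1     1     1     1     1     1     1     1     1     1     1     1     1     1     1     1     1
          2     1     1     2     2     3     3     4     4     5     5     6     6     7     7     8     8     9
          4     1     1     2     2     4     4     6     6     9     9    12    12    16    16    20    20    25
          7     1     1     2     2     4     4     6     7    10    11    14    16    20    22    27    30    36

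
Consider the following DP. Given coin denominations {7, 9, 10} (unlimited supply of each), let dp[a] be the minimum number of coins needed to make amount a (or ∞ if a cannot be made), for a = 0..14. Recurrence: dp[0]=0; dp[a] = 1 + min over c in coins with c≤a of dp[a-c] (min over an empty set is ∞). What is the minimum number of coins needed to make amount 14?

 a  0  1  2  3  4  5  6  7  8  9 10 11 12 13 14
dp  0  -  -  -  -  -  -  1  -  1  1  -  -  -  2
(- denotes ∞ / unreachable)

2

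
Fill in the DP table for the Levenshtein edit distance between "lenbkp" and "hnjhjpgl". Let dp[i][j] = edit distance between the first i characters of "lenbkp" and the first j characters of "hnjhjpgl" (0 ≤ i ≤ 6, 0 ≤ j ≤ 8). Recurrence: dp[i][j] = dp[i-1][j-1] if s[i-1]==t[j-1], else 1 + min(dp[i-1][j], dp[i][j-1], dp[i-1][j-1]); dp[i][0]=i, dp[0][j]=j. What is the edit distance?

7

   ''  h  n  j  h  j  p  g  l
''  0  1  2  3  4  5  6  7  8
 l  1  1  2  3  4  5  6  7  7
 e  2  2  2  3  4  5  6  7  8
 n  3  3  2  3  4  5  6  7  8
 b  4  4  3  3  4  5  6  7  8
 k  5  5  4  4  4  5  6  7  8
 p  6  6  5  5  5  5  5  6  7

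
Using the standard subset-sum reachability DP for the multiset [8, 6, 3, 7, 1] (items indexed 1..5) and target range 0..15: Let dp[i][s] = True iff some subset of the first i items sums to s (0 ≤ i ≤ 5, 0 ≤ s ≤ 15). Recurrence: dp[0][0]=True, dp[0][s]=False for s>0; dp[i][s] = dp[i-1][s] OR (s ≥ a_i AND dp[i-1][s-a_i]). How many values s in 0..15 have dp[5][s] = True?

14

i\s   0   1   2   3   4   5   6   7   8   9  10  11  12  13  14  15
  0   T   F   F   F   F   F   F   F   F   F   F   F   F   F   F   F
  1   T   F   F   F   F   F   F   F   T   F   F   F   F   F   F   F
  2   T   F   F   F   F   F   T   F   T   F   F   F   F   F   T   F
  3   T   F   F   T   F   F   T   F   T   T   F   T   F   F   T   F
  4   T   F   F   T   F   F   T   T   T   T   T   T   F   T   T   T
  5   T   T   F   T   T   F   T   T   T   T   T   T   T   T   T   T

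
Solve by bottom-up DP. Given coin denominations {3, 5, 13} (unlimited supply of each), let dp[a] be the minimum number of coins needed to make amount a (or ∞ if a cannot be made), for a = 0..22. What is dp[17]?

5

 a  0  1  2  3  4  5  6  7  8  9 10 11 12 13 14 15 16 17 18 19 20 21 22
dp  0  -  -  1  -  1  2  -  2  3  2  3  4  1  4  3  2  5  2  3  4  3  4
(- denotes ∞ / unreachable)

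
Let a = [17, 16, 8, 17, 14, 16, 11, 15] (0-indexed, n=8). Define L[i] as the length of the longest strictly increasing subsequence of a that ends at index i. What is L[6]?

   i    0    1    2    3    4    5    6    7
a[i]   17   16    8   17   14   16   11   15
L[i]    1    1    1    2    2    3    2    3

2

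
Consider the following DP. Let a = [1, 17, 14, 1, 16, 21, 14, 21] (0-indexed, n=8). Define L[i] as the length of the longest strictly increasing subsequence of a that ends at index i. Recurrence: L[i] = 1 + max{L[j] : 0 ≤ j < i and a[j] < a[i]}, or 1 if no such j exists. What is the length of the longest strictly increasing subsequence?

4

   i    0    1    2    3    4    5    6    7
a[i]    1   17   14    1   16   21   14   21
L[i]    1    2    2    1    3    4    2    4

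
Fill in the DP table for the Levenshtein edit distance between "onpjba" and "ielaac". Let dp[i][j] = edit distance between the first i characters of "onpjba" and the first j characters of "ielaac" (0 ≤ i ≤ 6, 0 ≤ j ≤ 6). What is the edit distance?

6

   ''  i  e  l  a  a  c
''  0  1  2  3  4  5  6
 o  1  1  2  3  4  5  6
 n  2  2  2  3  4  5  6
 p  3  3  3  3  4  5  6
 j  4  4  4  4  4  5  6
 b  5  5  5  5  5  5  6
 a  6  6  6  6  5  5  6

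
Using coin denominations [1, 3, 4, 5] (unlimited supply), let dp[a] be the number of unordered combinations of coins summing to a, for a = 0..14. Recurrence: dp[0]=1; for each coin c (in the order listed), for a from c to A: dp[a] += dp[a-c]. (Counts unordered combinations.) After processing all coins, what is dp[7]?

6

after  coin     0     1     2     3     4     5     6     7     8     9    10    11    12    13    14
          1     1     1     1     1     1     1     1     1     1     1     1     1     1     1     1
          3     1     1     1     2     2     2     3     3     3     4     4     4     5     5     5
          4     1     1     1     2     3     3     4     5     6     7     8     9    11    12    13
          5     1     1     1     2     3     4     5     6     8    10    12    14    17    20    23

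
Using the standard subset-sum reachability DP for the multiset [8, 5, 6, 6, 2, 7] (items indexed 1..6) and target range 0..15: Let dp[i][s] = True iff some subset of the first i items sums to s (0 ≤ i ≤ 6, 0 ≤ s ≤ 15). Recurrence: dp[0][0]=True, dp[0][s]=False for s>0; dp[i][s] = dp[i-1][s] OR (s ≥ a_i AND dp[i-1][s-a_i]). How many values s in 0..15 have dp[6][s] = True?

i\s   0   1   2   3   4   5   6   7   8   9  10  11  12  13  14  15
  0   T   F   F   F   F   F   F   F   F   F   F   F   F   F   F   F
  1   T   F   F   F   F   F   F   F   T   F   F   F   F   F   F   F
  2   T   F   F   F   F   T   F   F   T   F   F   F   F   T   F   F
  3   T   F   F   F   F   T   T   F   T   F   F   T   F   T   T   F
  4   T   F   F   F   F   T   T   F   T   F   F   T   T   T   T   F
  5   T   F   T   F   F   T   T   T   T   F   T   T   T   T   T   T
  6   T   F   T   F   F   T   T   T   T   T   T   T   T   T   T   T

13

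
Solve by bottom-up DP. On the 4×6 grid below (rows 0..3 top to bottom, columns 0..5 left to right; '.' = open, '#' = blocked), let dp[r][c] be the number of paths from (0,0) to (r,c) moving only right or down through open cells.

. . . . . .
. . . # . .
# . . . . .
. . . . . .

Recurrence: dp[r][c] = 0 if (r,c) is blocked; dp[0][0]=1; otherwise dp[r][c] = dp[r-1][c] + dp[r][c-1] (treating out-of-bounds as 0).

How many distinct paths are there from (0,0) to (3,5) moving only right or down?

r\c   0   1   2   3   4   5
  0   1   1   1   1   1   1
  1   1   2   3   0   1   2
  2   0   2   5   5   6   8
  3   0   2   7  12  18  26

26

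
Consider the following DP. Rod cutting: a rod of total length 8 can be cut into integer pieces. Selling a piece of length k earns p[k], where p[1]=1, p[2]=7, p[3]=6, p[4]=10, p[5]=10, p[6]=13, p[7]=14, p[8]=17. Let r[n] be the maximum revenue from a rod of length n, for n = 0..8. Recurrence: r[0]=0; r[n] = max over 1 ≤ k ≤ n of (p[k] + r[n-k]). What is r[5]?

   n    0    1    2    3    4    5    6    7    8
r[n]    0    1    7    8   14   15   21   22   28

15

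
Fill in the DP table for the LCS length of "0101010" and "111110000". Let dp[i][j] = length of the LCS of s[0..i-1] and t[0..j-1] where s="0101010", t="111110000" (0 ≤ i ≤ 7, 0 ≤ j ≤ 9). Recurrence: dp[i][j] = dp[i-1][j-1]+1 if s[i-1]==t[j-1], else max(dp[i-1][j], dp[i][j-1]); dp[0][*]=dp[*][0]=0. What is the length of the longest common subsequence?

4

   ''  1  1  1  1  1  0  0  0  0
''  0  0  0  0  0  0  0  0  0  0
 0  0  0  0  0  0  0  1  1  1  1
 1  0  1  1  1  1  1  1  1  1  1
 0  0  1  1  1  1  1  2  2  2  2
 1  0  1  2  2  2  2  2  2  2  2
 0  0  1  2  2  2  2  3  3  3  3
 1  0  1  2  3  3  3  3  3  3  3
 0  0  1  2  3  3  3  4  4  4  4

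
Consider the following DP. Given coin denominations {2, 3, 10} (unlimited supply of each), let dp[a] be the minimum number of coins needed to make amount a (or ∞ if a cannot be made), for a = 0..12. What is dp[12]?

 a  0  1  2  3  4  5  6  7  8  9 10 11 12
dp  0  -  1  1  2  2  2  3  3  3  1  4  2
(- denotes ∞ / unreachable)

2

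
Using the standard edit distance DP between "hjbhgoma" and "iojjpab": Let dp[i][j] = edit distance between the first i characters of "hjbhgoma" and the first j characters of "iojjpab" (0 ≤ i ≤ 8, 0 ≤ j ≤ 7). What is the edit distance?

   ''  i  o  j  j  p  a  b
''  0  1  2  3  4  5  6  7
 h  1  1  2  3  4  5  6  7
 j  2  2  2  2  3  4  5  6
 b  3  3  3  3  3  4  5  5
 h  4  4  4  4  4  4  5  6
 g  5  5  5  5  5  5  5  6
 o  6  6  5  6  6  6  6  6
 m  7  7  6  6  7  7  7  7
 a  8  8  7  7  7  8  7  8

8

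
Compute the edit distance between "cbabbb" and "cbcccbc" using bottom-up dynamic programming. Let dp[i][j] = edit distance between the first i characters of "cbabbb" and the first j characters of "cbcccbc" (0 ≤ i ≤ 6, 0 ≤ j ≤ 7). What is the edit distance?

   ''  c  b  c  c  c  b  c
''  0  1  2  3  4  5  6  7
 c  1  0  1  2  3  4  5  6
 b  2  1  0  1  2  3  4  5
 a  3  2  1  1  2  3  4  5
 b  4  3  2  2  2  3  3  4
 b  5  4  3  3  3  3  3  4
 b  6  5  4  4  4  4  3  4

4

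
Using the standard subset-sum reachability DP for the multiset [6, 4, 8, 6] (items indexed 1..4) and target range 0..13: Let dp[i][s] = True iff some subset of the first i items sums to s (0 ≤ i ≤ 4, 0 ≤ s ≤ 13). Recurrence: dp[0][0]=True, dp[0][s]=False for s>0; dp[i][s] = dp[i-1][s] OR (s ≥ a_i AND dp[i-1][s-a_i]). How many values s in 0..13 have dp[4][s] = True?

i\s   0   1   2   3   4   5   6   7   8   9  10  11  12  13
  0   T   F   F   F   F   F   F   F   F   F   F   F   F   F
  1   T   F   F   F   F   F   T   F   F   F   F   F   F   F
  2   T   F   F   F   T   F   T   F   F   F   T   F   F   F
  3   T   F   F   F   T   F   T   F   T   F   T   F   T   F
  4   T   F   F   F   T   F   T   F   T   F   T   F   T   F

6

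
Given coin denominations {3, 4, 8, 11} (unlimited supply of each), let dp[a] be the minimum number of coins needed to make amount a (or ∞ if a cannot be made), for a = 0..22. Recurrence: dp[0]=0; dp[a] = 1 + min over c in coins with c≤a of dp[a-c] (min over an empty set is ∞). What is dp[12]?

2

 a  0  1  2  3  4  5  6  7  8  9 10 11 12 13 14 15 16 17 18 19 20 21 22
dp  0  -  -  1  1  -  2  2  1  3  3  1  2  4  2  2  2  3  3  2  3  4  2
(- denotes ∞ / unreachable)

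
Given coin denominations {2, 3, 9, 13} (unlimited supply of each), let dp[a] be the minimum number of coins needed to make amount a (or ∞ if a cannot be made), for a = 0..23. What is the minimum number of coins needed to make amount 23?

4

 a  0  1  2  3  4  5  6  7  8  9 10 11 12 13 14 15 16 17 18 19 20 21 22 23
dp  0  -  1  1  2  2  2  3  3  1  4  2  2  1  3  2  2  3  2  3  3  3  2  4
(- denotes ∞ / unreachable)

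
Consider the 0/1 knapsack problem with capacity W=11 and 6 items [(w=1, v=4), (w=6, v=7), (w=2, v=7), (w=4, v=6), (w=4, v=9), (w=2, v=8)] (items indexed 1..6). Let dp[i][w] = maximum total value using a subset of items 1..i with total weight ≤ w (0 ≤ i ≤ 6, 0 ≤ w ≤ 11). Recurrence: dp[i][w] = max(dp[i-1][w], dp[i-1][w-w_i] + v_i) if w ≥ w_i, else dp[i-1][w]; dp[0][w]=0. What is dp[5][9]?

20

i\w   0   1   2   3   4   5   6   7   8   9  10  11
  0   0   0   0   0   0   0   0   0   0   0   0   0
  1   0   4   4   4   4   4   4   4   4   4   4   4
  2   0   4   4   4   4   4   7  11  11  11  11  11
  3   0   4   7  11  11  11  11  11  14  18  18  18
  4   0   4   7  11  11  11  13  17  17  18  18  18
  5   0   4   7  11  11  13  16  20  20  20  22  26
  6   0   4   8  12  15  19  19  21  24  28  28  28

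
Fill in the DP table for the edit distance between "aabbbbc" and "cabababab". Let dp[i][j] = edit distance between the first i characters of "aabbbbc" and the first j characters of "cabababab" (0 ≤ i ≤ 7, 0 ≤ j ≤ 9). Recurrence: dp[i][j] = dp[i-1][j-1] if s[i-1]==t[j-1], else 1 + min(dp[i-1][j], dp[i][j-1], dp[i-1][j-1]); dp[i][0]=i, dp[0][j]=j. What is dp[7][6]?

   ''  c  a  b  a  b  a  b  a  b
''  0  1  2  3  4  5  6  7  8  9
 a  1  1  1  2  3  4  5  6  7  8
 a  2  2  1  2  2  3  4  5  6  7
 b  3  3  2  1  2  2  3  4  5  6
 b  4  4  3  2  2  2  3  3  4  5
 b  5  5  4  3  3  2  3  3  4  4
 b  6  6  5  4  4  3  3  3  4  4
 c  7  6  6  5  5  4  4  4  4  5

4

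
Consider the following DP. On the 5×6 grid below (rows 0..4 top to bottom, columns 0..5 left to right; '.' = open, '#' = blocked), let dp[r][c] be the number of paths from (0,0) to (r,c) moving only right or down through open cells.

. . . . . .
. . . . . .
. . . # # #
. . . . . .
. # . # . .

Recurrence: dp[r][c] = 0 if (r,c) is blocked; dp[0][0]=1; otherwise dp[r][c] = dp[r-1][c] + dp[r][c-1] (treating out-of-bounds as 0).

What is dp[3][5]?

r\c   0   1   2   3   4   5
  0   1   1   1   1   1   1
  1   1   2   3   4   5   6
  2   1   3   6   0   0   0
  3   1   4  10  10  10  10
  4   1   0  10   0  10  20

10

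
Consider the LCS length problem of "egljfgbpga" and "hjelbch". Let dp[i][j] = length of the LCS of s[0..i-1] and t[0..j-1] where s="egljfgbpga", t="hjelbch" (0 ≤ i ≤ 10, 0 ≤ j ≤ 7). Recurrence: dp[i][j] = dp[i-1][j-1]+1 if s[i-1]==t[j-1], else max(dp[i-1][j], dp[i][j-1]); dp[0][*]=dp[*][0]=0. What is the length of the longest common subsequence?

   ''  h  j  e  l  b  c  h
''  0  0  0  0  0  0  0  0
 e  0  0  0  1  1  1  1  1
 g  0  0  0  1  1  1  1  1
 l  0  0  0  1  2  2  2  2
 j  0  0  1  1  2  2  2  2
 f  0  0  1  1  2  2  2  2
 g  0  0  1  1  2  2  2  2
 b  0  0  1  1  2  3  3  3
 p  0  0  1  1  2  3  3  3
 g  0  0  1  1  2  3  3  3
 a  0  0  1  1  2  3  3  3

3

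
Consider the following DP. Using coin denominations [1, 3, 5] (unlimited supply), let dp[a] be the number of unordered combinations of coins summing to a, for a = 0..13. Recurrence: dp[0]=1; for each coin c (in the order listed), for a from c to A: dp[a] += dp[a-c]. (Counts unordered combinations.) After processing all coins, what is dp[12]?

after  coin     0     1     2     3     4     5     6     7     8     9    10    11    12    13
          1     1     1     1     1     1     1     1     1     1     1     1     1     1     1
          3     1     1     1     2     2     2     3     3     3     4     4     4     5     5
          5     1     1     1     2     2     3     4     4     5     6     7     8     9    10

9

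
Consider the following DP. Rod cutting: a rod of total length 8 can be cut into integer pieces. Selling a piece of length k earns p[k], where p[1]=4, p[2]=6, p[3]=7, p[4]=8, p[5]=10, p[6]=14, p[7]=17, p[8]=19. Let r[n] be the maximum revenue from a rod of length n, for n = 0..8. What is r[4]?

   n    0    1    2    3    4    5    6    7    8
r[n]    0    4    8   12   16   20   24   28   32

16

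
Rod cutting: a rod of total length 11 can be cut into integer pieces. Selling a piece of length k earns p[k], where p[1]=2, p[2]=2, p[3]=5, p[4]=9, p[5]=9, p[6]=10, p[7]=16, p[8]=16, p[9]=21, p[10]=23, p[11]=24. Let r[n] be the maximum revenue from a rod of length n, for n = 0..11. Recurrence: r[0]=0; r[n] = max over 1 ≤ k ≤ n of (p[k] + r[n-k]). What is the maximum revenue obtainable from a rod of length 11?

   n    0    1    2    3    4    5    6    7    8    9   10   11
r[n]    0    2    4    6    9   11   13   16   18   21   23   25

25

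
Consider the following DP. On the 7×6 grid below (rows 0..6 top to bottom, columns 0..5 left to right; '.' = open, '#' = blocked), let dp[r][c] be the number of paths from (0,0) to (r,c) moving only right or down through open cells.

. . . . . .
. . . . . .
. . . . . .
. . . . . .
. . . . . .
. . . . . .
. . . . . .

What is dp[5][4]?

126

r\c   0   1   2   3   4   5
  0   1   1   1   1   1   1
  1   1   2   3   4   5   6
  2   1   3   6  10  15  21
  3   1   4  10  20  35  56
  4   1   5  15  35  70 126
  5   1   6  21  56 126 252
  6   1   7  28  84 210 462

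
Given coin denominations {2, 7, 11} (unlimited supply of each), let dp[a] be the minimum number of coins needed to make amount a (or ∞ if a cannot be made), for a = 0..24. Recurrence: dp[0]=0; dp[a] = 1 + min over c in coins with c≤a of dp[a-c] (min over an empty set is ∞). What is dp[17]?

 a  0  1  2  3  4  5  6  7  8  9 10 11 12 13 14 15 16 17 18 19 20 21 22 23 24
dp  0  -  1  -  2  -  3  1  4  2  5  1  6  2  2  3  3  4  2  5  3  3  2  4  3
(- denotes ∞ / unreachable)

4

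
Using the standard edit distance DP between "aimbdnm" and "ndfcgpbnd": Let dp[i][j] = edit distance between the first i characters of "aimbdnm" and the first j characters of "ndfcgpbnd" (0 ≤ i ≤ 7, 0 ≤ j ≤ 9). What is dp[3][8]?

8

   ''  n  d  f  c  g  p  b  n  d
''  0  1  2  3  4  5  6  7  8  9
 a  1  1  2  3  4  5  6  7  8  9
 i  2  2  2  3  4  5  6  7  8  9
 m  3  3  3  3  4  5  6  7  8  9
 b  4  4  4  4  4  5  6  6  7  8
 d  5  5  4  5  5  5  6  7  7  7
 n  6  5  5  5  6  6  6  7  7  8
 m  7  6  6  6  6  7  7  7  8  8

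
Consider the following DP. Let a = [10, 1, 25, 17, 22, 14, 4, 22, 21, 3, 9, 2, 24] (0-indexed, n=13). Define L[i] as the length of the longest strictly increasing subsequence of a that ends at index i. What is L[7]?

   i    0    1    2    3    4    5    6    7    8    9   10   11   12
a[i]   10    1   25   17   22   14    4   22   21    3    9    2   24
L[i]    1    1    2    2    3    2    2    3    3    2    3    2    4

3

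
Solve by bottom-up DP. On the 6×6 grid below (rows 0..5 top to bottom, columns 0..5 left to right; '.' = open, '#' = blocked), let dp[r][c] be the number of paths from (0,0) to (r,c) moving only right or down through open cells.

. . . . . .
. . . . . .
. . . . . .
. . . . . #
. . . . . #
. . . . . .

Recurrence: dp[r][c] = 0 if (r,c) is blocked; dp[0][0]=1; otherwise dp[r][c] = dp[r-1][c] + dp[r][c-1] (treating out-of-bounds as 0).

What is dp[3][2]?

10

r\c   0   1   2   3   4   5
  0   1   1   1   1   1   1
  1   1   2   3   4   5   6
  2   1   3   6  10  15  21
  3   1   4  10  20  35   0
  4   1   5  15  35  70   0
  5   1   6  21  56 126 126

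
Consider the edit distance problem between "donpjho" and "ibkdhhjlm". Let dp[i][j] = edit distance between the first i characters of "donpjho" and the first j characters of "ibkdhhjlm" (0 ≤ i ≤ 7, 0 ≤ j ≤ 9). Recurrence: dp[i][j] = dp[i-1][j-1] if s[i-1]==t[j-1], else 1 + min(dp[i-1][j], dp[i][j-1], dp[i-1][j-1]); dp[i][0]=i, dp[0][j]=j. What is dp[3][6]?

   ''  i  b  k  d  h  h  j  l  m
''  0  1  2  3  4  5  6  7  8  9
 d  1  1  2  3  3  4  5  6  7  8
 o  2  2  2  3  4  4  5  6  7  8
 n  3  3  3  3  4  5  5  6  7  8
 p  4  4  4  4  4  5  6  6  7  8
 j  5  5  5  5  5  5  6  6  7  8
 h  6  6  6  6  6  5  5  6  7  8
 o  7  7  7  7  7  6  6  6  7  8

5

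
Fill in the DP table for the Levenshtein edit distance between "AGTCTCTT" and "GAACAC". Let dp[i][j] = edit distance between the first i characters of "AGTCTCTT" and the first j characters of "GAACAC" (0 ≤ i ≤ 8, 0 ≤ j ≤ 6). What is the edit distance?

   ''  G  A  A  C  A  C
''  0  1  2  3  4  5  6
 A  1  1  1  2  3  4  5
 G  2  1  2  2  3  4  5
 T  3  2  2  3  3  4  5
 C  4  3  3  3  3  4  4
 T  5  4  4  4  4  4  5
 C  6  5  5  5  4  5  4
 T  7  6  6  6  5  5  5
 T  8  7  7  7  6  6  6

6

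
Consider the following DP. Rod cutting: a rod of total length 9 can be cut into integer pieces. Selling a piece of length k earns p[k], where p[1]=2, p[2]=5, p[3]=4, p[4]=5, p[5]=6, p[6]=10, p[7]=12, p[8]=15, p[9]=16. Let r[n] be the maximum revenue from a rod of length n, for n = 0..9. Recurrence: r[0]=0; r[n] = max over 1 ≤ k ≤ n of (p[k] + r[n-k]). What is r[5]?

   n    0    1    2    3    4    5    6    7    8    9
r[n]    0    2    5    7   10   12   15   17   20   22

12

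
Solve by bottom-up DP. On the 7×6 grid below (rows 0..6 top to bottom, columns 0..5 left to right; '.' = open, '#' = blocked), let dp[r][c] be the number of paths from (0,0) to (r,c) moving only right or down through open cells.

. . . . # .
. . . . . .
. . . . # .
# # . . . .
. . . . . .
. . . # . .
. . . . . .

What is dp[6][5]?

r\c   0   1   2   3   4   5
  0   1   1   1   1   0   0
  1   1   2   3   4   4   4
  2   1   3   6  10   0   4
  3   0   0   6  16  16  20
  4   0   0   6  22  38  58
  5   0   0   6   0  38  96
  6   0   0   6   6  44 140

140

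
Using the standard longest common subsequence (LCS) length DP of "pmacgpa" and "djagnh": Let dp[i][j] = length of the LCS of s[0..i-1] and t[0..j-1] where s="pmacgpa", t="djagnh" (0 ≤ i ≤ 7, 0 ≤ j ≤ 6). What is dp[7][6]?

   ''  d  j  a  g  n  h
''  0  0  0  0  0  0  0
 p  0  0  0  0  0  0  0
 m  0  0  0  0  0  0  0
 a  0  0  0  1  1  1  1
 c  0  0  0  1  1  1  1
 g  0  0  0  1  2  2  2
 p  0  0  0  1  2  2  2
 a  0  0  0  1  2  2  2

2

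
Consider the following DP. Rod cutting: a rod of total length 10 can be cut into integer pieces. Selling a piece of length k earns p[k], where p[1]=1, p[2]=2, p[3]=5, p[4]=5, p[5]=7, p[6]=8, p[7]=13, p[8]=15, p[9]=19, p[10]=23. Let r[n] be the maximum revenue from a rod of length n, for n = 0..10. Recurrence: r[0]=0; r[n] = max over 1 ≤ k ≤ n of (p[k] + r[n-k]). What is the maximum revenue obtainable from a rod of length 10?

23

   n    0    1    2    3    4    5    6    7    8    9   10
r[n]    0    1    2    5    6    7   10   13   15   19   23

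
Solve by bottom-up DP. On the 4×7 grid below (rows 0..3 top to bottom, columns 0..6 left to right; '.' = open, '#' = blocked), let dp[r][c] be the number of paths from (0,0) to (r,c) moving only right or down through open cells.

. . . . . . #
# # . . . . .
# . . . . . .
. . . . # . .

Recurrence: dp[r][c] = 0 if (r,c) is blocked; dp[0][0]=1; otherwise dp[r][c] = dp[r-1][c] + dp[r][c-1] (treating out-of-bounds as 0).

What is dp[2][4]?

6

r\c   0   1   2   3   4   5   6
  0   1   1   1   1   1   1   0
  1   0   0   1   2   3   4   4
  2   0   0   1   3   6  10  14
  3   0   0   1   4   0  10  24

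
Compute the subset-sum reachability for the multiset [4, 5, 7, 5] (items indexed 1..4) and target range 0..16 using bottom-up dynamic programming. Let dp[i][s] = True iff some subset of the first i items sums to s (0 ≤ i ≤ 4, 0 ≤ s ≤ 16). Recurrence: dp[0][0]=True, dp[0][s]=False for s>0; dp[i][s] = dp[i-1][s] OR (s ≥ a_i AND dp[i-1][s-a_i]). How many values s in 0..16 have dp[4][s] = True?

10

i\s   0   1   2   3   4   5   6   7   8   9  10  11  12  13  14  15  16
  0   T   F   F   F   F   F   F   F   F   F   F   F   F   F   F   F   F
  1   T   F   F   F   T   F   F   F   F   F   F   F   F   F   F   F   F
  2   T   F   F   F   T   T   F   F   F   T   F   F   F   F   F   F   F
  3   T   F   F   F   T   T   F   T   F   T   F   T   T   F   F   F   T
  4   T   F   F   F   T   T   F   T   F   T   T   T   T   F   T   F   T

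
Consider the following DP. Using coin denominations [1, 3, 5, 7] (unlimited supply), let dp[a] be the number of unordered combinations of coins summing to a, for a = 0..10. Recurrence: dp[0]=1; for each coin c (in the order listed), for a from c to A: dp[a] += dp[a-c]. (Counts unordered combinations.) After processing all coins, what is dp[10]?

9

after  coin     0     1     2     3     4     5     6     7     8     9    10
          1     1     1     1     1     1     1     1     1     1     1     1
          3     1     1     1     2     2     2     3     3     3     4     4
          5     1     1     1     2     2     3     4     4     5     6     7
          7     1     1     1     2     2     3     4     5     6     7     9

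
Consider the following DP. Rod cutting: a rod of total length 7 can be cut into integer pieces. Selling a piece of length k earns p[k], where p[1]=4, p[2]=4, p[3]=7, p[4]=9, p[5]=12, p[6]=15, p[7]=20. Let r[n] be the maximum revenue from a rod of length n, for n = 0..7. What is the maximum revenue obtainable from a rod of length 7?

28

   n    0    1    2    3    4    5    6    7
r[n]    0    4    8   12   16   20   24   28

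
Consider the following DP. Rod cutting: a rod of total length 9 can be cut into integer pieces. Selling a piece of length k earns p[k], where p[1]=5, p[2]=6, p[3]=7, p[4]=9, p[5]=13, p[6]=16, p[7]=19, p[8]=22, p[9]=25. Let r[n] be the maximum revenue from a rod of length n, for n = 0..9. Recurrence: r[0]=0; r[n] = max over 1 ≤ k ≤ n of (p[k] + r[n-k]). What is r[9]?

   n    0    1    2    3    4    5    6    7    8    9
r[n]    0    5   10   15   20   25   30   35   40   45

45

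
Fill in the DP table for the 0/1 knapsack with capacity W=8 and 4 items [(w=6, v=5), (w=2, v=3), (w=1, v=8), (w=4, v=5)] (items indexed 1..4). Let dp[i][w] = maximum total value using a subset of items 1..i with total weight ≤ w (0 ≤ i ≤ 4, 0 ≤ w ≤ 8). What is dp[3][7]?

i\w   0   1   2   3   4   5   6   7   8
  0   0   0   0   0   0   0   0   0   0
  1   0   0   0   0   0   0   5   5   5
  2   0   0   3   3   3   3   5   5   8
  3   0   8   8  11  11  11  11  13  13
  4   0   8   8  11  11  13  13  16  16

13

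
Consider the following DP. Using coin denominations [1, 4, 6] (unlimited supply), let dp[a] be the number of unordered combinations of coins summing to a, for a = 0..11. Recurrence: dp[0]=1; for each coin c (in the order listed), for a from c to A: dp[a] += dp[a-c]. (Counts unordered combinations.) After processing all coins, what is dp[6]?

3

after  coin     0     1     2     3     4     5     6     7     8     9    10    11
          1     1     1     1     1     1     1     1     1     1     1     1     1
          4     1     1     1     1     2     2     2     2     3     3     3     3
          6     1     1     1     1     2     2     3     3     4     4     5     5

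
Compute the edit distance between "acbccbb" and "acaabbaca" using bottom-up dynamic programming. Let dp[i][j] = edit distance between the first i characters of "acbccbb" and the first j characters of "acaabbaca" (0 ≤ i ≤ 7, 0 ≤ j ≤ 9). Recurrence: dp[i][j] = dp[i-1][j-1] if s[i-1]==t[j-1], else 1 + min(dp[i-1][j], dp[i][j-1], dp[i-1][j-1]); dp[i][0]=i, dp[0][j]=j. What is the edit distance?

6

   ''  a  c  a  a  b  b  a  c  a
''  0  1  2  3  4  5  6  7  8  9
 a  1  0  1  2  3  4  5  6  7  8
 c  2  1  0  1  2  3  4  5  6  7
 b  3  2  1  1  2  2  3  4  5  6
 c  4  3  2  2  2  3  3  4  4  5
 c  5  4  3  3  3  3  4  4  4  5
 b  6  5  4  4  4  3  3  4  5  5
 b  7  6  5  5  5  4  3  4  5  6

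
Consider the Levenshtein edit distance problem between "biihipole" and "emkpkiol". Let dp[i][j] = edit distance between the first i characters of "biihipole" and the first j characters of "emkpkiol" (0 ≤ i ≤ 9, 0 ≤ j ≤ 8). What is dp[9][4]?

8

   ''  e  m  k  p  k  i  o  l
''  0  1  2  3  4  5  6  7  8
 b  1  1  2  3  4  5  6  7  8
 i  2  2  2  3  4  5  5  6  7
 i  3  3  3  3  4  5  5  6  7
 h  4  4  4  4  4  5  6  6  7
 i  5  5  5  5  5  5  5  6  7
 p  6  6  6  6  5  6  6  6  7
 o  7  7  7  7  6  6  7  6  7
 l  8  8  8  8  7  7  7  7  6
 e  9  8  9  9  8  8  8  8  7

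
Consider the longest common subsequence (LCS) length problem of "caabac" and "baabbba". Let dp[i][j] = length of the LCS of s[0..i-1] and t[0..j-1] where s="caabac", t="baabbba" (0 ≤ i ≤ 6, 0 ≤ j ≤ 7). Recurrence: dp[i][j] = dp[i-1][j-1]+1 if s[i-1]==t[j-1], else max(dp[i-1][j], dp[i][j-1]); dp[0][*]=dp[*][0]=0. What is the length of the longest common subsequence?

   ''  b  a  a  b  b  b  a
''  0  0  0  0  0  0  0  0
 c  0  0  0  0  0  0  0  0
 a  0  0  1  1  1  1  1  1
 a  0  0  1  2  2  2  2  2
 b  0  1  1  2  3  3  3  3
 a  0  1  2  2  3  3  3  4
 c  0  1  2  2  3  3  3  4

4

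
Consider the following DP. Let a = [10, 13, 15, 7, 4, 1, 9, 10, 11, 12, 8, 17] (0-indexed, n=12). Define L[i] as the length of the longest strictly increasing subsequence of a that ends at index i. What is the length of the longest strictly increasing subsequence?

   i    0    1    2    3    4    5    6    7    8    9   10   11
a[i]   10   13   15    7    4    1    9   10   11   12    8   17
L[i]    1    2    3    1    1    1    2    3    4    5    2    6

6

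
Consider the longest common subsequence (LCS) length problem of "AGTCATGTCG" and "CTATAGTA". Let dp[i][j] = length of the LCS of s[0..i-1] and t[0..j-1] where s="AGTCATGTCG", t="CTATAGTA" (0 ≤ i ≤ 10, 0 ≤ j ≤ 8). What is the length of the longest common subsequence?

   ''  C  T  A  T  A  G  T  A
''  0  0  0  0  0  0  0  0  0
 A  0  0  0  1  1  1  1  1  1
 G  0  0  0  1  1  1  2  2  2
 T  0  0  1  1  2  2  2  3  3
 C  0  1  1  1  2  2  2  3  3
 A  0  1  1  2  2  3  3  3  4
 T  0  1  2  2  3  3  3  4  4
 G  0  1  2  2  3  3  4  4  4
 T  0  1  2  2  3  3  4  5  5
 C  0  1  2  2  3  3  4  5  5
 G  0  1  2  2  3  3  4  5  5

5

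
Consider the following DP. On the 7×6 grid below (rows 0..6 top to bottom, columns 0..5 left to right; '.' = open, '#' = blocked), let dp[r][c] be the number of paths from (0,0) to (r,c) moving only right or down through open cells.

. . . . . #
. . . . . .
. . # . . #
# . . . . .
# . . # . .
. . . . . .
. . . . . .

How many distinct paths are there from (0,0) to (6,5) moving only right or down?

r\c   0   1   2   3   4   5
  0   1   1   1   1   1   0
  1   1   2   3   4   5   5
  2   1   3   0   4   9   0
  3   0   3   3   7  16  16
  4   0   3   6   0  16  32
  5   0   3   9   9  25  57
  6   0   3  12  21  46 103

103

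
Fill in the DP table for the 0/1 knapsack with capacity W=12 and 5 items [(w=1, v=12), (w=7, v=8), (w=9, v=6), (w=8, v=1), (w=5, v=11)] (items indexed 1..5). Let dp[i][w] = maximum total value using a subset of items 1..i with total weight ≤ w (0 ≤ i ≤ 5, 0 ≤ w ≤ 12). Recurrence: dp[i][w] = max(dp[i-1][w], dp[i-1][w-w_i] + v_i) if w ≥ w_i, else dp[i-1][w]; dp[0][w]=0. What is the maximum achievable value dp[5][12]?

23

i\w   0   1   2   3   4   5   6   7   8   9  10  11  12
  0   0   0   0   0   0   0   0   0   0   0   0   0   0
  1   0  12  12  12  12  12  12  12  12  12  12  12  12
  2   0  12  12  12  12  12  12  12  20  20  20  20  20
  3   0  12  12  12  12  12  12  12  20  20  20  20  20
  4   0  12  12  12  12  12  12  12  20  20  20  20  20
  5   0  12  12  12  12  12  23  23  23  23  23  23  23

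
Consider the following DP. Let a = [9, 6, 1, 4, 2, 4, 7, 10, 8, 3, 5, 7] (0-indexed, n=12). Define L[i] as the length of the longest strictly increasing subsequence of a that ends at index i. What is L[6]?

   i    0    1    2    3    4    5    6    7    8    9   10   11
a[i]    9    6    1    4    2    4    7   10    8    3    5    7
L[i]    1    1    1    2    2    3    4    5    5    3    4    5

4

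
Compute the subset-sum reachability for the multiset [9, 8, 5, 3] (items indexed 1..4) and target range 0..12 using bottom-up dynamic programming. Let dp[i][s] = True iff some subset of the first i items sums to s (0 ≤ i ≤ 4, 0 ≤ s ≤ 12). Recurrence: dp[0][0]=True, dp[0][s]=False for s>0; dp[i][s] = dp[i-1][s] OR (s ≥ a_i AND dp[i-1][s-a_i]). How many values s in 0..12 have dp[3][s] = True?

4

i\s   0   1   2   3   4   5   6   7   8   9  10  11  12
  0   T   F   F   F   F   F   F   F   F   F   F   F   F
  1   T   F   F   F   F   F   F   F   F   T   F   F   F
  2   T   F   F   F   F   F   F   F   T   T   F   F   F
  3   T   F   F   F   F   T   F   F   T   T   F   F   F
  4   T   F   F   T   F   T   F   F   T   T   F   T   T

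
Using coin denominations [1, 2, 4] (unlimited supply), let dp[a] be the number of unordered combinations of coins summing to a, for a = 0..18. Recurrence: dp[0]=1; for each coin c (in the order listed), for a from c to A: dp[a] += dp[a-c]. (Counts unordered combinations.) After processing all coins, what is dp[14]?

20

after  coin     0     1     2     3     4     5     6     7     8     9    10    11    12    13    14    15    16    17    18
          1     1     1     1     1     1     1     1     1     1     1     1     1     1     1     1     1     1     1     1
          2     1     1     2     2     3     3     4     4     5     5     6     6     7     7     8     8     9     9    10
          4     1     1     2     2     4     4     6     6     9     9    12    12    16    16    20    20    25    25    30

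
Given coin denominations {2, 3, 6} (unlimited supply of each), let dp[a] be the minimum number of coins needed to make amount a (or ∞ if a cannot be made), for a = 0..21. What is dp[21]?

 a  0  1  2  3  4  5  6  7  8  9 10 11 12 13 14 15 16 17 18 19 20 21
dp  0  -  1  1  2  2  1  3  2  2  3  3  2  4  3  3  4  4  3  5  4  4
(- denotes ∞ / unreachable)

4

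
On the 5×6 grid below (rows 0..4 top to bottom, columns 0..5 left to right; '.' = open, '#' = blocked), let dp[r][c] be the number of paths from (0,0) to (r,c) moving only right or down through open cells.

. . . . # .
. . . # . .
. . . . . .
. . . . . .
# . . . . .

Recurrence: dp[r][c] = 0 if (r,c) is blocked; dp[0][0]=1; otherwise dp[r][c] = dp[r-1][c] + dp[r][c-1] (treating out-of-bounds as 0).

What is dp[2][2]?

r\c   0   1   2   3   4   5
  0   1   1   1   1   0   0
  1   1   2   3   0   0   0
  2   1   3   6   6   6   6
  3   1   4  10  16  22  28
  4   0   4  14  30  52  80

6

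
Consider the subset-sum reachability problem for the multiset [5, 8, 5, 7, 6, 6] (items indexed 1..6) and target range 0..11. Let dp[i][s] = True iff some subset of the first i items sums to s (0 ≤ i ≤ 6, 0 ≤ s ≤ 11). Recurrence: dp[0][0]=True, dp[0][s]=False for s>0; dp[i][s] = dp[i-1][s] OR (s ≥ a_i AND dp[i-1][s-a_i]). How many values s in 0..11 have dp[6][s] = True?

7

i\s   0   1   2   3   4   5   6   7   8   9  10  11
  0   T   F   F   F   F   F   F   F   F   F   F   F
  1   T   F   F   F   F   T   F   F   F   F   F   F
  2   T   F   F   F   F   T   F   F   T   F   F   F
  3   T   F   F   F   F   T   F   F   T   F   T   F
  4   T   F   F   F   F   T   F   T   T   F   T   F
  5   T   F   F   F   F   T   T   T   T   F   T   T
  6   T   F   F   F   F   T   T   T   T   F   T   T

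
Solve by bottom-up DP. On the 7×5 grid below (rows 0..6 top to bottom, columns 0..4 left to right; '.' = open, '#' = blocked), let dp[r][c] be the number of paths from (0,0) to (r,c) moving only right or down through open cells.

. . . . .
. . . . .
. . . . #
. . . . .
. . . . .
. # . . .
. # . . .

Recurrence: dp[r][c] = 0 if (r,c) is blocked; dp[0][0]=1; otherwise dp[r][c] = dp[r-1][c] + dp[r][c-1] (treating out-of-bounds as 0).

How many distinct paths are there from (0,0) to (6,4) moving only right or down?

170

r\c   0   1   2   3   4
  0   1   1   1   1   1
  1   1   2   3   4   5
  2   1   3   6  10   0
  3   1   4  10  20  20
  4   1   5  15  35  55
  5   1   0  15  50 105
  6   1   0  15  65 170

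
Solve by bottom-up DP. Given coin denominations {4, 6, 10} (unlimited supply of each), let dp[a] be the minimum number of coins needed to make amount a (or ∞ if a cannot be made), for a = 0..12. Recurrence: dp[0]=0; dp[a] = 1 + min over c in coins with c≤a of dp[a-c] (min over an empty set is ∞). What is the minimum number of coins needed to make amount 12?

2

 a  0  1  2  3  4  5  6  7  8  9 10 11 12
dp  0  -  -  -  1  -  1  -  2  -  1  -  2
(- denotes ∞ / unreachable)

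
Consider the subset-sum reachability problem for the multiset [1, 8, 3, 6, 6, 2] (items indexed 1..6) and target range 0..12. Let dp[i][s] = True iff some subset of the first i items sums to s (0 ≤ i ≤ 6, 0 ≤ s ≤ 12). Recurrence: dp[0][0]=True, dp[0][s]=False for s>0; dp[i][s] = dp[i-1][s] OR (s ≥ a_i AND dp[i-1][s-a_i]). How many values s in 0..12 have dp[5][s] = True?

11

i\s   0   1   2   3   4   5   6   7   8   9  10  11  12
  0   T   F   F   F   F   F   F   F   F   F   F   F   F
  1   T   T   F   F   F   F   F   F   F   F   F   F   F
  2   T   T   F   F   F   F   F   F   T   T   F   F   F
  3   T   T   F   T   T   F   F   F   T   T   F   T   T
  4   T   T   F   T   T   F   T   T   T   T   T   T   T
  5   T   T   F   T   T   F   T   T   T   T   T   T   T
  6   T   T   T   T   T   T   T   T   T   T   T   T   T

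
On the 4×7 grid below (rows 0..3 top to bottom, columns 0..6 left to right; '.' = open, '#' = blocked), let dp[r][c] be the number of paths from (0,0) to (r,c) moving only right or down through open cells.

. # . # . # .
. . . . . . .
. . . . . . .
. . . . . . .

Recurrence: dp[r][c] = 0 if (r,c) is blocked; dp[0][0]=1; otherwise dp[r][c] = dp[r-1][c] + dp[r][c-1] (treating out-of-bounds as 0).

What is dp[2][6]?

7

r\c   0   1   2   3   4   5   6
  0   1   0   0   0   0   0   0
  1   1   1   1   1   1   1   1
  2   1   2   3   4   5   6   7
  3   1   3   6  10  15  21  28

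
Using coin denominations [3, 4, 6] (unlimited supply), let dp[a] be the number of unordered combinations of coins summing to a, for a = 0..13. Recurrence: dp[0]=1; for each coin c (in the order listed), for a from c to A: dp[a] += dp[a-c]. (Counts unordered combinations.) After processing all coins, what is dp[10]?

2

after  coin     0     1     2     3     4     5     6     7     8     9    10    11    12    13
          3     1     0     0     1     0     0     1     0     0     1     0     0     1     0
          4     1     0     0     1     1     0     1     1     1     1     1     1     2     1
          6     1     0     0     1     1     0     2     1     1     2     2     1     4     2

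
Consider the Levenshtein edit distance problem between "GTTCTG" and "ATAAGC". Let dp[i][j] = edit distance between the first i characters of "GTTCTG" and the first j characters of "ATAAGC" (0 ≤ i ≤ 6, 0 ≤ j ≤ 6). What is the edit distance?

5

   ''  A  T  A  A  G  C
''  0  1  2  3  4  5  6
 G  1  1  2  3  4  4  5
 T  2  2  1  2  3  4  5
 T  3  3  2  2  3  4  5
 C  4  4  3  3  3  4  4
 T  5  5  4  4  4  4  5
 G  6  6  5  5  5  4  5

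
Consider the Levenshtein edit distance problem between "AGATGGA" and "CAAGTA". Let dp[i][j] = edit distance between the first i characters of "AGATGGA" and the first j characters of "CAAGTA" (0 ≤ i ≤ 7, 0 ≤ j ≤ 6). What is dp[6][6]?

5

   ''  C  A  A  G  T  A
''  0  1  2  3  4  5  6
 A  1  1  1  2  3  4  5
 G  2  2  2  2  2  3  4
 A  3  3  2  2  3  3  3
 T  4  4  3  3  3  3  4
 G  5  5  4  4  3  4  4
 G  6  6  5  5  4  4  5
 A  7  7  6  5  5  5  4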